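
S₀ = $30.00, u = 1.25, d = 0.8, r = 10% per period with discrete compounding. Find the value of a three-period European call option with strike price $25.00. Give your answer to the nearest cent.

$11.65

Risk-neutral probability p = (1 + 0.1 − 0.8)/(1.25 − 0.8) = 0.3000/0.4500 = 0.6667
Terminal stock prices: S_uuu = 58.59, S_uud = 37.5, S_udd = 24, S_ddd = 15.36
Terminal payoffs (S − K): max(33.59, 0) = 33.59, max(12.5, 0) = 12.5, max(-1, 0) = 0, max(-9.64, 0) = 0
Node uu (S = 46.88): V_uu = 1/1.1·[0.6667·33.5938 + 0.3333·12.5000] = 24.1477
Node ud (S = 30): V_ud = 1/1.1·[0.6667·12.5000 + 0.3333·0.0000] = 7.5758
Node dd (S = 19.2): V_dd = 1/1.1·[0.6667·0.0000 + 0.3333·0.0000] = 0.0000
Node u (S = 37.5): V_u = 1/1.1·[0.6667·24.1477 + 0.3333·7.5758] = 16.9307
Node d (S = 24): V_d = 1/1.1·[0.6667·7.5758 + 0.3333·0.0000] = 4.5914
Node 0 (S = 30): V_0 = 1/1.1·[0.6667·16.9307 + 0.3333·4.5914] = 11.6523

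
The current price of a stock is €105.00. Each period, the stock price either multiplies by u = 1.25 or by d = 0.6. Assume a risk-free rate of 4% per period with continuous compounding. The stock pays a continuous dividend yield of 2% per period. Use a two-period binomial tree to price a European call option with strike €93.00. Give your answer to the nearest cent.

€27.41

Per-period risk-free factor R = e^0.04 = 1.0408; dividend-adjusted growth = e^(0.04−0.02) = 1.0202.
Risk-neutral probability p = (1.0202 − 0.6)/(1.25 − 0.6) = 0.4202/0.6500 = 0.6465
Terminal stock prices: S_uu = 164.1, S_ud = 78.75, S_dd = 37.8
Terminal payoffs (S − K): max(71.06, 0) = 71.06, max(-14.25, 0) = 0, max(-55.2, 0) = 0
Node u (S = 131.2): V_u = e^(−0.04)·[0.6465·71.0625 + 0.3535·0.0000] = 44.1380
Node d (S = 63): V_d = e^(−0.04)·[0.6465·0.0000 + 0.3535·0.0000] = 0.0000
Node 0 (S = 105): V_0 = e^(−0.04)·[0.6465·44.1380 + 0.3535·0.0000] = 27.4148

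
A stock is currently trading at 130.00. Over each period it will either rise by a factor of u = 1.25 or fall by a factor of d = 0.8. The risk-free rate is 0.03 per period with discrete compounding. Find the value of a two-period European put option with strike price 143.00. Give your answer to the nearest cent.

Risk-neutral probability p = (1 + 0.03 − 0.8)/(1.25 − 0.8) = 0.2300/0.4500 = 0.5111
Terminal stock prices: S_uu = 203.1, S_ud = 130, S_dd = 83.2
Terminal payoffs (K − S): max(-60.12, 0) = 0, max(13, 0) = 13, max(59.8, 0) = 59.8
Node u (S = 162.5): V_u = 1/1.03·[0.5111·0.0000 + 0.4889·13.0000] = 6.1704
Node d (S = 104): V_d = 1/1.03·[0.5111·13.0000 + 0.4889·59.8000] = 34.8350
Node 0 (S = 130): V_0 = 1/1.03·[0.5111·6.1704 + 0.4889·34.8350] = 19.5963

19.60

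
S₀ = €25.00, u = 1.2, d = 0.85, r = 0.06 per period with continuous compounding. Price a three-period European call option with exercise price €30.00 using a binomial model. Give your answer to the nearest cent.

€2.66

Risk-neutral probability p = (e^0.06 − 0.85)/(1.2 − 0.85) = 0.2118/0.3500 = 0.6052
Terminal stock prices: S_uuu = 43.2, S_uud = 30.6, S_udd = 21.67, S_ddd = 15.35
Terminal payoffs (S − K): max(13.2, 0) = 13.2, max(0.6, 0) = 0.6, max(-8.325, 0) = 0, max(-14.65, 0) = 0
Node uu (S = 36): V_uu = e^(−0.06)·[0.6052·13.2000 + 0.3948·0.6000] = 7.7471
Node ud (S = 25.5): V_ud = e^(−0.06)·[0.6052·0.6000 + 0.3948·0.0000] = 0.3420
Node dd (S = 18.06): V_dd = e^(−0.06)·[0.6052·0.0000 + 0.3948·0.0000] = 0.0000
Node u (S = 30): V_u = e^(−0.06)·[0.6052·7.7471 + 0.3948·0.3420] = 4.5430
Node d (S = 21.25): V_d = e^(−0.06)·[0.6052·0.3420 + 0.3948·0.0000] = 0.1949
Node 0 (S = 25): V_0 = e^(−0.06)·[0.6052·4.5430 + 0.3948·0.1949] = 2.6620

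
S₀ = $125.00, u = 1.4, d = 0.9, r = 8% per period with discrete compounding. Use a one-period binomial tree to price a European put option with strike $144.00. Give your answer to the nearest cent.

$18.67

Risk-neutral probability p = (1 + 0.08 − 0.9)/(1.4 − 0.9) = 0.1800/0.5000 = 0.3600
Terminal stock prices: S_u = 175, S_d = 112.5
Terminal payoffs (K − S): max(-31, 0) = 0, max(31.5, 0) = 31.5
Node 0 (S = 125): V_0 = 1/1.08·[0.3600·0.0000 + 0.6400·31.5000] = 18.6667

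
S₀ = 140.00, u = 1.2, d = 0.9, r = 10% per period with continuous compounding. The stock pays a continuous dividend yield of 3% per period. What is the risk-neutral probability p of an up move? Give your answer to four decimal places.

p = 0.5750

Per-period risk-free factor R = e^0.1 = 1.1052; dividend-adjusted growth = e^(0.1−0.03) = 1.0725.
Risk-neutral probability p = (1.0725 − 0.9)/(1.2 − 0.9) = 0.1725/0.3000 = 0.5750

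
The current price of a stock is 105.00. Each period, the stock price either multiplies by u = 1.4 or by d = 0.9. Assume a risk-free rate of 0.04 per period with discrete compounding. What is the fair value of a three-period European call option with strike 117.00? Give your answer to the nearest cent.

14.41

Risk-neutral probability p = (1 + 0.04 − 0.9)/(1.4 − 0.9) = 0.1400/0.5000 = 0.2800
Terminal stock prices: S_uuu = 288.1, S_uud = 185.2, S_udd = 119.1, S_ddd = 76.55
Terminal payoffs (S − K): max(171.1, 0) = 171.1, max(68.22, 0) = 68.22, max(2.07, 0) = 2.07, max(-40.45, 0) = 0
Node uu (S = 205.8): V_uu = 1/1.04·[0.2800·171.1200 + 0.7200·68.2200] = 93.3000
Node ud (S = 132.3): V_ud = 1/1.04·[0.2800·68.2200 + 0.7200·2.0700] = 19.8000
Node dd (S = 85.05): V_dd = 1/1.04·[0.2800·2.0700 + 0.7200·0.0000] = 0.5573
Node u (S = 147): V_u = 1/1.04·[0.2800·93.3000 + 0.7200·19.8000] = 38.8269
Node d (S = 94.5): V_d = 1/1.04·[0.2800·19.8000 + 0.7200·0.5573] = 5.7166
Node 0 (S = 105): V_0 = 1/1.04·[0.2800·38.8269 + 0.7200·5.7166] = 14.4110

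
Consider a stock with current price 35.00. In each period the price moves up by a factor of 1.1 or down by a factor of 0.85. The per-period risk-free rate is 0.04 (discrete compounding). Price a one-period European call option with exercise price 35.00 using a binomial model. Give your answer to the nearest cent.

2.56

Risk-neutral probability p = (1 + 0.04 − 0.85)/(1.1 − 0.85) = 0.1900/0.2500 = 0.7600
Terminal stock prices: S_u = 38.5, S_d = 29.75
Terminal payoffs (S − K): max(3.5, 0) = 3.5, max(-5.25, 0) = 0
Node 0 (S = 35): V_0 = 1/1.04·[0.7600·3.5000 + 0.2400·0.0000] = 2.5577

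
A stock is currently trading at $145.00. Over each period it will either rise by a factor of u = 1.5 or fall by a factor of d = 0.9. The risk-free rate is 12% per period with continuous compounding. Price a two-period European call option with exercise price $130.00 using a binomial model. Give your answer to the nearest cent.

$46.54

Risk-neutral probability p = (e^0.12 − 0.9)/(1.5 − 0.9) = 0.2275/0.6000 = 0.3792
Terminal stock prices: S_uu = 326.2, S_ud = 195.8, S_dd = 117.5
Terminal payoffs (S − K): max(196.2, 0) = 196.2, max(65.75, 0) = 65.75, max(-12.55, 0) = 0
Node u (S = 217.5): V_u = e^(−0.12)·[0.3792·196.2500 + 0.6208·65.7500] = 102.2003
Node d (S = 130.5): V_d = e^(−0.12)·[0.3792·65.7500 + 0.6208·0.0000] = 22.1108
Node 0 (S = 145): V_0 = e^(−0.12)·[0.3792·102.2003 + 0.6208·22.1108] = 46.5435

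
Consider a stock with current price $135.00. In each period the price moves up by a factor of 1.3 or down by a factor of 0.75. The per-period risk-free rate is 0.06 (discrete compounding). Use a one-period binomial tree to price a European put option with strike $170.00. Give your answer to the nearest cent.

$28.30

Risk-neutral probability p = (1 + 0.06 − 0.75)/(1.3 − 0.75) = 0.3100/0.5500 = 0.5636
Terminal stock prices: S_u = 175.5, S_d = 101.2
Terminal payoffs (K − S): max(-5.5, 0) = 0, max(68.75, 0) = 68.75
Node 0 (S = 135): V_0 = 1/1.06·[0.5636·0.0000 + 0.4364·68.7500] = 28.3019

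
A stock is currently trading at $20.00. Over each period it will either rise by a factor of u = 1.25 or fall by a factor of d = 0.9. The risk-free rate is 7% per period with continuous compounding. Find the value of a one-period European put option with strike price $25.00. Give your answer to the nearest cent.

$3.31

Risk-neutral probability p = (e^0.07 − 0.9)/(1.25 − 0.9) = 0.1725/0.3500 = 0.4929
Terminal stock prices: S_u = 25, S_d = 18
Terminal payoffs (K − S): max(0, 0) = 0, max(7, 0) = 7
Node 0 (S = 20): V_0 = e^(−0.07)·[0.4929·0.0000 + 0.5071·7.0000] = 3.3098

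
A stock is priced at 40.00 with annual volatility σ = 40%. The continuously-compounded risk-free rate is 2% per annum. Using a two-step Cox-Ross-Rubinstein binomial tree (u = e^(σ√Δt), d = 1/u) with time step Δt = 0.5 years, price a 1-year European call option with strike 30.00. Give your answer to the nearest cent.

12.77

CRR parameters: u = e^(σ√Δt) = e^(0.4·√0.5) = 1.3269, d = 1/u = 0.7536
Per-period rate: rΔt = 0.02·0.5 = 0.01, so R = e^0.01 = 1.0101
Risk-neutral probability p = (e^0.01 − 0.7536)/(1.3269 − 0.7536) = 0.2564/0.5733 = 0.4473
Terminal stock prices: S_uu = 70.43, S_ud = 40, S_dd = 22.72
Terminal payoffs (S − K): max(40.43, 0) = 40.43, max(10, 0) = 10, max(-7.281, 0) = 0
Node u (S = 53.08): V_u = e^(−0.01)·[0.4473·40.4262 + 0.5527·10.0000] = 23.3744
Node d (S = 30.15): V_d = e^(−0.01)·[0.4473·10.0000 + 0.5527·0.0000] = 4.4284
Node 0 (S = 40): V_0 = e^(−0.01)·[0.4473·23.3744 + 0.5527·4.4284] = 12.7743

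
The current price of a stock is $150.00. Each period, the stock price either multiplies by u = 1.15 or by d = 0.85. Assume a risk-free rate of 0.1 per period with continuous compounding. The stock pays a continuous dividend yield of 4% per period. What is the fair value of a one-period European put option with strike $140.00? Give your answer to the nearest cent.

Per-period risk-free factor R = e^0.1 = 1.1052; dividend-adjusted growth = e^(0.1−0.04) = 1.0618.
Risk-neutral probability p = (1.0618 − 0.85)/(1.15 − 0.85) = 0.2118/0.3000 = 0.7061
Terminal stock prices: S_u = 172.5, S_d = 127.5
Terminal payoffs (K − S): max(-32.5, 0) = 0, max(12.5, 0) = 12.5
Node 0 (S = 150): V_0 = e^(−0.1)·[0.7061·0.0000 + 0.2939·12.5000] = 3.3239

$3.32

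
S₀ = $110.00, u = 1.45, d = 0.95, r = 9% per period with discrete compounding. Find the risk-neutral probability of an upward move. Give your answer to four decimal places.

Risk-neutral probability p = (1 + 0.09 − 0.95)/(1.45 − 0.95) = 0.1400/0.5000 = 0.2800

p = 0.2800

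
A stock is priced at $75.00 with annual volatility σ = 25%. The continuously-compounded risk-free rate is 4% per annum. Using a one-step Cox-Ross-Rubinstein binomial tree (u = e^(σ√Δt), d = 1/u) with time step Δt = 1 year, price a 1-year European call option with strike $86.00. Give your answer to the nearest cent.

CRR parameters: u = e^(σ√Δt) = e^(0.25·√1) = 1.2840, d = 1/u = 0.7788
Per-period rate: rΔt = 0.04·1 = 0.04, so R = e^0.04 = 1.0408
Risk-neutral probability p = (e^0.04 − 0.7788)/(1.2840 − 0.7788) = 0.2620/0.5052 = 0.5186
Terminal stock prices: S_u = 96.3, S_d = 58.41
Terminal payoffs (S − K): max(10.3, 0) = 10.3, max(-27.59, 0) = 0
Node 0 (S = 75): V_0 = e^(−0.04)·[0.5186·10.3019 + 0.4814·0.0000] = 5.1331

$5.13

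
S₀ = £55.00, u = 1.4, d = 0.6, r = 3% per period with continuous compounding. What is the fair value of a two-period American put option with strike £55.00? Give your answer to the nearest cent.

Risk-neutral probability p = (e^0.03 − 0.6)/(1.4 − 0.6) = 0.4305/0.8000 = 0.5381
Terminal stock prices: S_uu = 107.8, S_ud = 46.2, S_dd = 19.8
Terminal payoffs (K − S): max(-52.8, 0) = 0, max(8.8, 0) = 8.8, max(35.2, 0) = 35.2
Node u (S = 77): continuation = e^(−0.03)·[0.5381·0.0000 + 0.4619·8.8000] = 3.9449; exercise value = 0.0000 ≤ continuation, so V_u = 3.9449
Node d (S = 33): continuation = e^(−0.03)·[0.5381·8.8000 + 0.4619·35.2000] = 20.3745; exercise value = 22.0000 > continuation, so V_d = 22.0000 (exercise)
Node 0 (S = 55): continuation = e^(−0.03)·[0.5381·3.9449 + 0.4619·22.0000] = 11.9220; exercise value = 0.0000 ≤ continuation, so V_0 = 11.9220

£11.92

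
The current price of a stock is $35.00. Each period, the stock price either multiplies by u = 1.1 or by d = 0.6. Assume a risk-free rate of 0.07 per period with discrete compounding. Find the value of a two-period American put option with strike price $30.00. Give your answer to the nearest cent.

Risk-neutral probability p = (1 + 0.07 − 0.6)/(1.1 − 0.6) = 0.4700/0.5000 = 0.9400
Terminal stock prices: S_uu = 42.35, S_ud = 23.1, S_dd = 12.6
Terminal payoffs (K − S): max(-12.35, 0) = 0, max(6.9, 0) = 6.9, max(17.4, 0) = 17.4
Node u (S = 38.5): continuation = 1/1.07·[0.9400·0.0000 + 0.0600·6.9000] = 0.3869; exercise value = 0.0000 ≤ continuation, so V_u = 0.3869
Node d (S = 21): continuation = 1/1.07·[0.9400·6.9000 + 0.0600·17.4000] = 7.0374; exercise value = 9.0000 > continuation, so V_d = 9.0000 (exercise)
Node 0 (S = 35): continuation = 1/1.07·[0.9400·0.3869 + 0.0600·9.0000] = 0.8446; exercise value = 0.0000 ≤ continuation, so V_0 = 0.8446

$0.84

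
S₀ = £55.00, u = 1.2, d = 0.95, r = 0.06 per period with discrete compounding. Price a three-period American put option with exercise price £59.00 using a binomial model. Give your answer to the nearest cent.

£4.00

Risk-neutral probability p = (1 + 0.06 − 0.95)/(1.2 − 0.95) = 0.1100/0.2500 = 0.4400
Terminal stock prices: S_uuu = 95.04, S_uud = 75.24, S_udd = 59.56, S_ddd = 47.16
Terminal payoffs (K − S): max(-36.04, 0) = 0, max(-16.24, 0) = 0, max(-0.565, 0) = 0, max(11.84, 0) = 11.84
Node uu (S = 79.2): continuation = 1/1.06·[0.4400·0.0000 + 0.5600·0.0000] = 0.0000; exercise value = 0.0000 ≤ continuation, so V_uu = 0.0000
Node ud (S = 62.7): continuation = 1/1.06·[0.4400·0.0000 + 0.5600·0.0000] = 0.0000; exercise value = 0.0000 ≤ continuation, so V_ud = 0.0000
Node dd (S = 49.64): continuation = 1/1.06·[0.4400·0.0000 + 0.5600·11.8444] = 6.2574; exercise value = 9.3625 > continuation, so V_dd = 9.3625 (exercise)
Node u (S = 66): continuation = 1/1.06·[0.4400·0.0000 + 0.5600·0.0000] = 0.0000; exercise value = 0.0000 ≤ continuation, so V_u = 0.0000
Node d (S = 52.25): continuation = 1/1.06·[0.4400·0.0000 + 0.5600·9.3625] = 4.9462; exercise value = 6.7500 > continuation, so V_d = 6.7500 (exercise)
Node 0 (S = 55): continuation = 1/1.06·[0.4400·0.0000 + 0.5600·6.7500] = 3.5660; exercise value = 4.0000 > continuation, so V_0 = 4.0000 (exercise)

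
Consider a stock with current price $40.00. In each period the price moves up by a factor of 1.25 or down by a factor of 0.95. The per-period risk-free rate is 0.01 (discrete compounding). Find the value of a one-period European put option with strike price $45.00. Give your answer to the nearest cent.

$5.54

Risk-neutral probability p = (1 + 0.01 − 0.95)/(1.25 − 0.95) = 0.0600/0.3000 = 0.2000
Terminal stock prices: S_u = 50, S_d = 38
Terminal payoffs (K − S): max(-5, 0) = 0, max(7, 0) = 7
Node 0 (S = 40): V_0 = 1/1.01·[0.2000·0.0000 + 0.8000·7.0000] = 5.5446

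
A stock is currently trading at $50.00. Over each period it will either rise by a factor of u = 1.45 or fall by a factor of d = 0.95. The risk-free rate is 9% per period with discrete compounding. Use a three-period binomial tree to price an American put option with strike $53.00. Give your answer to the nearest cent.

$3.63

Risk-neutral probability p = (1 + 0.09 − 0.95)/(1.45 − 0.95) = 0.1400/0.5000 = 0.2800
Terminal stock prices: S_uuu = 152.4, S_uud = 99.87, S_udd = 65.43, S_ddd = 42.87
Terminal payoffs (K − S): max(-99.43, 0) = 0, max(-46.87, 0) = 0, max(-12.43, 0) = 0, max(10.13, 0) = 10.13
Node uu (S = 105.1): continuation = 1/1.09·[0.2800·0.0000 + 0.7200·0.0000] = 0.0000; exercise value = 0.0000 ≤ continuation, so V_uu = 0.0000
Node ud (S = 68.88): continuation = 1/1.09·[0.2800·0.0000 + 0.7200·0.0000] = 0.0000; exercise value = 0.0000 ≤ continuation, so V_ud = 0.0000
Node dd (S = 45.12): continuation = 1/1.09·[0.2800·0.0000 + 0.7200·10.1313] = 6.6922; exercise value = 7.8750 > continuation, so V_dd = 7.8750 (exercise)
Node u (S = 72.5): continuation = 1/1.09·[0.2800·0.0000 + 0.7200·0.0000] = 0.0000; exercise value = 0.0000 ≤ continuation, so V_u = 0.0000
Node d (S = 47.5): continuation = 1/1.09·[0.2800·0.0000 + 0.7200·7.8750] = 5.2018; exercise value = 5.5000 > continuation, so V_d = 5.5000 (exercise)
Node 0 (S = 50): continuation = 1/1.09·[0.2800·0.0000 + 0.7200·5.5000] = 3.6330; exercise value = 3.0000 ≤ continuation, so V_0 = 3.6330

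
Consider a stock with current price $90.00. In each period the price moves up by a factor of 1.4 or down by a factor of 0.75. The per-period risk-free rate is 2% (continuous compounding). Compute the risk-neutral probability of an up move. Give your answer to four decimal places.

p = 0.4157

Risk-neutral probability p = (e^0.02 − 0.75)/(1.4 − 0.75) = 0.2702/0.6500 = 0.4157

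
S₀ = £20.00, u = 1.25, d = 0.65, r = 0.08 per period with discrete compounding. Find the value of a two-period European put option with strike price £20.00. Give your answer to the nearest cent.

Risk-neutral probability p = (1 + 0.08 − 0.65)/(1.25 − 0.65) = 0.4300/0.6000 = 0.7167
Terminal stock prices: S_uu = 31.25, S_ud = 16.25, S_dd = 8.45
Terminal payoffs (K − S): max(-11.25, 0) = 0, max(3.75, 0) = 3.75, max(11.55, 0) = 11.55
Node u (S = 25): V_u = 1/1.08·[0.7167·0.0000 + 0.2833·3.7500] = 0.9838
Node d (S = 13): V_d = 1/1.08·[0.7167·3.7500 + 0.2833·11.5500] = 5.5185
Node 0 (S = 20): V_0 = 1/1.08·[0.7167·0.9838 + 0.2833·5.5185] = 2.1006

£2.10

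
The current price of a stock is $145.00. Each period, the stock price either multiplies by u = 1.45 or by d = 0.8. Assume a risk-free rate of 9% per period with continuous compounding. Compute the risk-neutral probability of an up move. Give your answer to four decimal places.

Risk-neutral probability p = (e^0.09 − 0.8)/(1.45 − 0.8) = 0.2942/0.6500 = 0.4526

p = 0.4526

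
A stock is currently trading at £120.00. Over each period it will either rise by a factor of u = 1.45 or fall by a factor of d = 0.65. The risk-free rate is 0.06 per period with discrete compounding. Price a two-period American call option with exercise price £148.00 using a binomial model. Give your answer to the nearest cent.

£24.38

Risk-neutral probability p = (1 + 0.06 − 0.65)/(1.45 − 0.65) = 0.4100/0.8000 = 0.5125
Terminal stock prices: S_uu = 252.3, S_ud = 113.1, S_dd = 50.7
Terminal payoffs (S − K): max(104.3, 0) = 104.3, max(-34.9, 0) = 0, max(-97.3, 0) = 0
Node u (S = 174): continuation = 1/1.06·[0.5125·104.3000 + 0.4875·0.0000] = 50.4281; exercise value = 26.0000 ≤ continuation, so V_u = 50.4281
Node d (S = 78): continuation = 1/1.06·[0.5125·0.0000 + 0.4875·0.0000] = 0.0000; exercise value = 0.0000 ≤ continuation, so V_d = 0.0000
Node 0 (S = 120): continuation = 1/1.06·[0.5125·50.4281 + 0.4875·0.0000] = 24.3815; exercise value = 0.0000 ≤ continuation, so V_0 = 24.3815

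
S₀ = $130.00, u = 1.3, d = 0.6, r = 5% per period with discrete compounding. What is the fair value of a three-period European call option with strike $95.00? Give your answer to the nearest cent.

Risk-neutral probability p = (1 + 0.05 − 0.6)/(1.3 − 0.6) = 0.4500/0.7000 = 0.6429
Terminal stock prices: S_uuu = 285.6, S_uud = 131.8, S_udd = 60.84, S_ddd = 28.08
Terminal payoffs (S − K): max(190.6, 0) = 190.6, max(36.82, 0) = 36.82, max(-34.16, 0) = 0, max(-66.92, 0) = 0
Node uu (S = 219.7): V_uu = 1/1.05·[0.6429·190.6100 + 0.3571·36.8200] = 129.2238
Node ud (S = 101.4): V_ud = 1/1.05·[0.6429·36.8200 + 0.3571·0.0000] = 22.5429
Node dd (S = 46.8): V_dd = 1/1.05·[0.6429·0.0000 + 0.3571·0.0000] = 0.0000
Node u (S = 169): V_u = 1/1.05·[0.6429·129.2238 + 0.3571·22.5429] = 86.7843
Node d (S = 78): V_d = 1/1.05·[0.6429·22.5429 + 0.3571·0.0000] = 13.8017
Node 0 (S = 130): V_0 = 1/1.05·[0.6429·86.7843 + 0.3571·13.8017] = 57.8277

$57.83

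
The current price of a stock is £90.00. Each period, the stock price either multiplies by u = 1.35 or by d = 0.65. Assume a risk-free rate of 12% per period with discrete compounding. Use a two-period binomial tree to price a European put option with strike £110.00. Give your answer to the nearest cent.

Risk-neutral probability p = (1 + 0.12 − 0.65)/(1.35 − 0.65) = 0.4700/0.7000 = 0.6714
Terminal stock prices: S_uu = 164, S_ud = 78.98, S_dd = 38.03
Terminal payoffs (K − S): max(-54.03, 0) = 0, max(31.02, 0) = 31.02, max(71.97, 0) = 71.97
Node u (S = 121.5): V_u = 1/1.12·[0.6714·0.0000 + 0.3286·31.0250] = 9.1017
Node d (S = 58.5): V_d = 1/1.12·[0.6714·31.0250 + 0.3286·71.9750] = 39.7143
Node 0 (S = 90): V_0 = 1/1.12·[0.6714·9.1017 + 0.3286·39.7143] = 17.1073

£17.11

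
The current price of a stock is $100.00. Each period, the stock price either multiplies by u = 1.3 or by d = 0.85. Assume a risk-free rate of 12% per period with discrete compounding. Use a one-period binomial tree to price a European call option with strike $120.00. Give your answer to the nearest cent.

$5.36

Risk-neutral probability p = (1 + 0.12 − 0.85)/(1.3 − 0.85) = 0.2700/0.4500 = 0.6000
Terminal stock prices: S_u = 130, S_d = 85
Terminal payoffs (S − K): max(10, 0) = 10, max(-35, 0) = 0
Node 0 (S = 100): V_0 = 1/1.12·[0.6000·10.0000 + 0.4000·0.0000] = 5.3571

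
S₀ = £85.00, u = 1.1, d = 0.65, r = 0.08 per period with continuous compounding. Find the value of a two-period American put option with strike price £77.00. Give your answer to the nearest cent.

£1.24

Risk-neutral probability p = (e^0.08 − 0.65)/(1.1 − 0.65) = 0.4333/0.4500 = 0.9629
Terminal stock prices: S_uu = 102.9, S_ud = 60.78, S_dd = 35.91
Terminal payoffs (K − S): max(-25.85, 0) = 0, max(16.22, 0) = 16.22, max(41.09, 0) = 41.09
Node u (S = 93.5): continuation = e^(−0.08)·[0.9629·0.0000 + 0.0371·16.2250] = 0.5563; exercise value = 0.0000 ≤ continuation, so V_u = 0.5563
Node d (S = 55.25): continuation = e^(−0.08)·[0.9629·16.2250 + 0.0371·41.0875] = 15.8300; exercise value = 21.7500 > continuation, so V_d = 21.7500 (exercise)
Node 0 (S = 85): continuation = e^(−0.08)·[0.9629·0.5563 + 0.0371·21.7500] = 1.2401; exercise value = 0.0000 ≤ continuation, so V_0 = 1.2401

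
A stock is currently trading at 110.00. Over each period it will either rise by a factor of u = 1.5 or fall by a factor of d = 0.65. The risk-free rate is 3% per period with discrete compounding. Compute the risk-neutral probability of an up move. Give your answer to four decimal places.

p = 0.4471

Risk-neutral probability p = (1 + 0.03 − 0.65)/(1.5 − 0.65) = 0.3800/0.8500 = 0.4471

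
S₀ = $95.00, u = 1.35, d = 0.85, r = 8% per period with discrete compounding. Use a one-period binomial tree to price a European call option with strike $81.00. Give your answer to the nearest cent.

Risk-neutral probability p = (1 + 0.08 − 0.85)/(1.35 − 0.85) = 0.2300/0.5000 = 0.4600
Terminal stock prices: S_u = 128.2, S_d = 80.75
Terminal payoffs (S − K): max(47.25, 0) = 47.25, max(-0.25, 0) = 0
Node 0 (S = 95): V_0 = 1/1.08·[0.4600·47.2500 + 0.5400·0.0000] = 20.1250

$20.12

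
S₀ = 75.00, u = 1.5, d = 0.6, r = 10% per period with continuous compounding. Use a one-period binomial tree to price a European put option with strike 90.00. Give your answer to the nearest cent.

17.86

Risk-neutral probability p = (e^0.1 − 0.6)/(1.5 − 0.6) = 0.5052/0.9000 = 0.5613
Terminal stock prices: S_u = 112.5, S_d = 45
Terminal payoffs (K − S): max(-22.5, 0) = 0, max(45, 0) = 45
Node 0 (S = 75): V_0 = e^(−0.1)·[0.5613·0.0000 + 0.4387·45.0000] = 17.8628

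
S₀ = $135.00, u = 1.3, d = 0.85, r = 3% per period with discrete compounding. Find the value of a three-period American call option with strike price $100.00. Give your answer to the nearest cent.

Risk-neutral probability p = (1 + 0.03 − 0.85)/(1.3 − 0.85) = 0.1800/0.4500 = 0.4000
Terminal stock prices: S_uuu = 296.6, S_uud = 193.9, S_udd = 126.8, S_ddd = 82.91
Terminal payoffs (S − K): max(196.6, 0) = 196.6, max(93.93, 0) = 93.93, max(26.8, 0) = 26.8, max(-17.09, 0) = 0
Node uu (S = 228.2): continuation = 1/1.03·[0.4000·196.5950 + 0.6000·93.9275] = 131.0626; exercise value = 128.1500 ≤ continuation, so V_uu = 131.0626
Node ud (S = 149.2): continuation = 1/1.03·[0.4000·93.9275 + 0.6000·26.7987] = 52.0876; exercise value = 49.1750 ≤ continuation, so V_ud = 52.0876
Node dd (S = 97.54): continuation = 1/1.03·[0.4000·26.7987 + 0.6000·0.0000] = 10.4073; exercise value = 0.0000 ≤ continuation, so V_dd = 10.4073
Node u (S = 175.5): continuation = 1/1.03·[0.4000·131.0626 + 0.6000·52.0876] = 81.2404; exercise value = 75.5000 ≤ continuation, so V_u = 81.2404
Node d (S = 114.8): continuation = 1/1.03·[0.4000·52.0876 + 0.6000·10.4073] = 26.2907; exercise value = 14.7500 ≤ continuation, so V_d = 26.2907
Node 0 (S = 135): continuation = 1/1.03·[0.4000·81.2404 + 0.6000·26.2907] = 46.8646; exercise value = 35.0000 ≤ continuation, so V_0 = 46.8646

$46.86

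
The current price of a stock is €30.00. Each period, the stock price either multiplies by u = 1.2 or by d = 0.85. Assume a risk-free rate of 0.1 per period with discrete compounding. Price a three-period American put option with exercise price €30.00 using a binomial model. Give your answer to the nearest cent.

Risk-neutral probability p = (1 + 0.1 − 0.85)/(1.2 − 0.85) = 0.2500/0.3500 = 0.7143
Terminal stock prices: S_uuu = 51.84, S_uud = 36.72, S_udd = 26.01, S_ddd = 18.42
Terminal payoffs (K − S): max(-21.84, 0) = 0, max(-6.72, 0) = 0, max(3.99, 0) = 3.99, max(11.58, 0) = 11.58
Node uu (S = 43.2): continuation = 1/1.1·[0.7143·0.0000 + 0.2857·0.0000] = 0.0000; exercise value = 0.0000 ≤ continuation, so V_uu = 0.0000
Node ud (S = 30.6): continuation = 1/1.1·[0.7143·0.0000 + 0.2857·3.9900] = 1.0364; exercise value = 0.0000 ≤ continuation, so V_ud = 1.0364
Node dd (S = 21.67): continuation = 1/1.1·[0.7143·3.9900 + 0.2857·11.5763] = 5.5977; exercise value = 8.3250 > continuation, so V_dd = 8.3250 (exercise)
Node u (S = 36): continuation = 1/1.1·[0.7143·0.0000 + 0.2857·1.0364] = 0.2692; exercise value = 0.0000 ≤ continuation, so V_u = 0.2692
Node d (S = 25.5): continuation = 1/1.1·[0.7143·1.0364 + 0.2857·8.3250] = 2.8353; exercise value = 4.5000 > continuation, so V_d = 4.5000 (exercise)
Node 0 (S = 30): continuation = 1/1.1·[0.7143·0.2692 + 0.2857·4.5000] = 1.3436; exercise value = 0.0000 ≤ continuation, so V_0 = 1.3436

€1.34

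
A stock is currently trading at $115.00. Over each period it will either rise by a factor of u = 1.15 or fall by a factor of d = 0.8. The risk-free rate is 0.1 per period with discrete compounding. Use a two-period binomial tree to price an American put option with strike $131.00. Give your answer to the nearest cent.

Risk-neutral probability p = (1 + 0.1 − 0.8)/(1.15 − 0.8) = 0.3000/0.3500 = 0.8571
Terminal stock prices: S_uu = 152.1, S_ud = 105.8, S_dd = 73.6
Terminal payoffs (K − S): max(-21.09, 0) = 0, max(25.2, 0) = 25.2, max(57.4, 0) = 57.4
Node u (S = 132.2): continuation = 1/1.1·[0.8571·0.0000 + 0.1429·25.2000] = 3.2727; exercise value = 0.0000 ≤ continuation, so V_u = 3.2727
Node d (S = 92): continuation = 1/1.1·[0.8571·25.2000 + 0.1429·57.4000] = 27.0909; exercise value = 39.0000 > continuation, so V_d = 39.0000 (exercise)
Node 0 (S = 115): continuation = 1/1.1·[0.8571·3.2727 + 0.1429·39.0000] = 7.6151; exercise value = 16.0000 > continuation, so V_0 = 16.0000 (exercise)

$16.00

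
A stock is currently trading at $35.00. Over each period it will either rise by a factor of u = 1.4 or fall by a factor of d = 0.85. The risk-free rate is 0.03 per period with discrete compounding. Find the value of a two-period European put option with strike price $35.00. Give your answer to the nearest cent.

$4.14

Risk-neutral probability p = (1 + 0.03 − 0.85)/(1.4 − 0.85) = 0.1800/0.5500 = 0.3273
Terminal stock prices: S_uu = 68.6, S_ud = 41.65, S_dd = 25.29
Terminal payoffs (K − S): max(-33.6, 0) = 0, max(-6.65, 0) = 0, max(9.713, 0) = 9.713
Node u (S = 49): V_u = 1/1.03·[0.3273·0.0000 + 0.6727·0.0000] = 0.0000
Node d (S = 29.75): V_d = 1/1.03·[0.3273·0.0000 + 0.6727·9.7125] = 6.3436
Node 0 (S = 35): V_0 = 1/1.03·[0.3273·0.0000 + 0.6727·6.3436] = 4.1432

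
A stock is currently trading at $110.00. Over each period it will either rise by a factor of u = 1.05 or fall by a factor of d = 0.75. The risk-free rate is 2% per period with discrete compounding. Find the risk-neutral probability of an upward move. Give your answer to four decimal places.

p = 0.9000

Risk-neutral probability p = (1 + 0.02 − 0.75)/(1.05 − 0.75) = 0.2700/0.3000 = 0.9000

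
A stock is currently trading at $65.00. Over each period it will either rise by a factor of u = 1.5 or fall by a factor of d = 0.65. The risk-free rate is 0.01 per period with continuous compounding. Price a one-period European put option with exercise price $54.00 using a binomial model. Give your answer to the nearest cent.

Risk-neutral probability p = (e^0.01 − 0.65)/(1.5 − 0.65) = 0.3601/0.8500 = 0.4236
Terminal stock prices: S_u = 97.5, S_d = 42.25
Terminal payoffs (K − S): max(-43.5, 0) = 0, max(11.75, 0) = 11.75
Node 0 (S = 65): V_0 = e^(−0.01)·[0.4236·0.0000 + 0.5764·11.7500] = 6.7054

$6.71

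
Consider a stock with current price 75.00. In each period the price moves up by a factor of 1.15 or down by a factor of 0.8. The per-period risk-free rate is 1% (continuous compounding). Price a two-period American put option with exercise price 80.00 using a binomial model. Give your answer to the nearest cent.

Risk-neutral probability p = (e^0.01 − 0.8)/(1.15 − 0.8) = 0.2101/0.3500 = 0.6001
Terminal stock prices: S_uu = 99.19, S_ud = 69, S_dd = 48
Terminal payoffs (K − S): max(-19.19, 0) = 0, max(11, 0) = 11, max(32, 0) = 32
Node u (S = 86.25): continuation = e^(−0.01)·[0.6001·0.0000 + 0.3999·11.0000] = 4.3547; exercise value = 0.0000 ≤ continuation, so V_u = 4.3547
Node d (S = 60): continuation = e^(−0.01)·[0.6001·11.0000 + 0.3999·32.0000] = 19.2040; exercise value = 20.0000 > continuation, so V_d = 20.0000 (exercise)
Node 0 (S = 75): continuation = e^(−0.01)·[0.6001·4.3547 + 0.3999·20.0000] = 10.5050; exercise value = 5.0000 ≤ continuation, so V_0 = 10.5050

10.50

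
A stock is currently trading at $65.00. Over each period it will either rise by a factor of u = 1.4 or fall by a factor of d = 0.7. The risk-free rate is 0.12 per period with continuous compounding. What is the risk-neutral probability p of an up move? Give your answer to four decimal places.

Risk-neutral probability p = (e^0.12 − 0.7)/(1.4 − 0.7) = 0.4275/0.7000 = 0.6107

p = 0.6107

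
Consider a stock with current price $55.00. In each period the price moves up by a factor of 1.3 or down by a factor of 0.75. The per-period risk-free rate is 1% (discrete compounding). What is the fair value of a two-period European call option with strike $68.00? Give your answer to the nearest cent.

Risk-neutral probability p = (1 + 0.01 − 0.75)/(1.3 − 0.75) = 0.2600/0.5500 = 0.4727
Terminal stock prices: S_uu = 92.95, S_ud = 53.62, S_dd = 30.94
Terminal payoffs (S − K): max(24.95, 0) = 24.95, max(-14.38, 0) = 0, max(-37.06, 0) = 0
Node u (S = 71.5): V_u = 1/1.01·[0.4727·24.9500 + 0.5273·0.0000] = 11.6778
Node d (S = 41.25): V_d = 1/1.01·[0.4727·0.0000 + 0.5273·0.0000] = 0.0000
Node 0 (S = 55): V_0 = 1/1.01·[0.4727·11.6778 + 0.5273·0.0000] = 5.4657

$5.47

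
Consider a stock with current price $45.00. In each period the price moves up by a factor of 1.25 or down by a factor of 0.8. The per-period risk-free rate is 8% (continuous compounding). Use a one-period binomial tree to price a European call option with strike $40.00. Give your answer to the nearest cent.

$9.44

Risk-neutral probability p = (e^0.08 − 0.8)/(1.25 − 0.8) = 0.2833/0.4500 = 0.6295
Terminal stock prices: S_u = 56.25, S_d = 36
Terminal payoffs (S − K): max(16.25, 0) = 16.25, max(-4, 0) = 0
Node 0 (S = 45): V_0 = e^(−0.08)·[0.6295·16.2500 + 0.3705·0.0000] = 9.4433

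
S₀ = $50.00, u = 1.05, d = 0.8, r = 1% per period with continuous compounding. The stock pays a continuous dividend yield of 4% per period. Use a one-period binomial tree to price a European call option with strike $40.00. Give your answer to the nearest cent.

$8.44

Per-period risk-free factor R = e^0.01 = 1.0101; dividend-adjusted growth = e^(0.01−0.04) = 0.9704.
Risk-neutral probability p = (0.9704 − 0.8)/(1.05 − 0.8) = 0.1704/0.2500 = 0.6818
Terminal stock prices: S_u = 52.5, S_d = 40
Terminal payoffs (S − K): max(12.5, 0) = 12.5, max(0, 0) = 0
Node 0 (S = 50): V_0 = e^(−0.01)·[0.6818·12.5000 + 0.3182·0.0000] = 8.4375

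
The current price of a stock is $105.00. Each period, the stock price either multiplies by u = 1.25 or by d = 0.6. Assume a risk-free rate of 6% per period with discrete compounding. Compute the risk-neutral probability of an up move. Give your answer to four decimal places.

Risk-neutral probability p = (1 + 0.06 − 0.6)/(1.25 − 0.6) = 0.4600/0.6500 = 0.7077

p = 0.7077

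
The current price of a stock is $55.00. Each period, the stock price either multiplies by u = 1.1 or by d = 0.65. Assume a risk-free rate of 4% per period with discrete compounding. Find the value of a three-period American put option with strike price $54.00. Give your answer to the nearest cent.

Risk-neutral probability p = (1 + 0.04 − 0.65)/(1.1 − 0.65) = 0.3900/0.4500 = 0.8667
Terminal stock prices: S_uuu = 73.21, S_uud = 43.26, S_udd = 25.56, S_ddd = 15.1
Terminal payoffs (K − S): max(-19.21, 0) = 0, max(10.74, 0) = 10.74, max(28.44, 0) = 28.44, max(38.9, 0) = 38.9
Node uu (S = 66.55): continuation = 1/1.04·[0.8667·0.0000 + 0.1333·10.7425] = 1.3772; exercise value = 0.0000 ≤ continuation, so V_uu = 1.3772
Node ud (S = 39.33): continuation = 1/1.04·[0.8667·10.7425 + 0.1333·28.4387] = 12.5981; exercise value = 14.6750 > continuation, so V_ud = 14.6750 (exercise)
Node dd (S = 23.24): continuation = 1/1.04·[0.8667·28.4387 + 0.1333·38.8956] = 28.6856; exercise value = 30.7625 > continuation, so V_dd = 30.7625 (exercise)
Node u (S = 60.5): continuation = 1/1.04·[0.8667·1.3772 + 0.1333·14.6750] = 3.0291; exercise value = 0.0000 ≤ continuation, so V_u = 3.0291
Node d (S = 35.75): continuation = 1/1.04·[0.8667·14.6750 + 0.1333·30.7625] = 16.1731; exercise value = 18.2500 > continuation, so V_d = 18.2500 (exercise)
Node 0 (S = 55): continuation = 1/1.04·[0.8667·3.0291 + 0.1333·18.2500] = 4.8640; exercise value = 0.0000 ≤ continuation, so V_0 = 4.8640

$4.86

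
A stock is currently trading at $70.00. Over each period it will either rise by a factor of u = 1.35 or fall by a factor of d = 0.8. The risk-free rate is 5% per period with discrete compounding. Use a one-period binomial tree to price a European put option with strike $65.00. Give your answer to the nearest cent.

$4.68

Risk-neutral probability p = (1 + 0.05 − 0.8)/(1.35 − 0.8) = 0.2500/0.5500 = 0.4545
Terminal stock prices: S_u = 94.5, S_d = 56
Terminal payoffs (K − S): max(-29.5, 0) = 0, max(9, 0) = 9
Node 0 (S = 70): V_0 = 1/1.05·[0.4545·0.0000 + 0.5455·9.0000] = 4.6753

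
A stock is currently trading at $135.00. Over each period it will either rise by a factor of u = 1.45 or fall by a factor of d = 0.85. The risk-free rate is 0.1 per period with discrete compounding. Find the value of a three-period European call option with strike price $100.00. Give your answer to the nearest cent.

$62.42

Risk-neutral probability p = (1 + 0.1 − 0.85)/(1.45 − 0.85) = 0.2500/0.6000 = 0.4167
Terminal stock prices: S_uuu = 411.6, S_uud = 241.3, S_udd = 141.4, S_ddd = 82.91
Terminal payoffs (S − K): max(311.6, 0) = 311.6, max(141.3, 0) = 141.3, max(41.43, 0) = 41.43, max(-17.09, 0) = 0
Node uu (S = 283.8): V_uu = 1/1.1·[0.4167·311.5644 + 0.5833·141.2619] = 192.9284
Node ud (S = 166.4): V_ud = 1/1.1·[0.4167·141.2619 + 0.5833·41.4294] = 75.4784
Node dd (S = 97.54): V_dd = 1/1.1·[0.4167·41.4294 + 0.5833·0.0000] = 15.6929
Node u (S = 195.8): V_u = 1/1.1·[0.4167·192.9284 + 0.5833·75.4784] = 113.1054
Node d (S = 114.8): V_d = 1/1.1·[0.4167·75.4784 + 0.5833·15.6929] = 36.9123
Node 0 (S = 135): V_0 = 1/1.1·[0.4167·113.1054 + 0.5833·36.9123] = 62.4177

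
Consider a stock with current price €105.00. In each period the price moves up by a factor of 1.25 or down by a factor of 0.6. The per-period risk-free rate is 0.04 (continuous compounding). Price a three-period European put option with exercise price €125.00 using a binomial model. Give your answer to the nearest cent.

€28.02

Risk-neutral probability p = (e^0.04 − 0.6)/(1.25 − 0.6) = 0.4408/0.6500 = 0.6782
Terminal stock prices: S_uuu = 205.1, S_uud = 98.44, S_udd = 47.25, S_ddd = 22.68
Terminal payoffs (K − S): max(-80.08, 0) = 0, max(26.56, 0) = 26.56, max(77.75, 0) = 77.75, max(102.3, 0) = 102.3
Node uu (S = 164.1): V_uu = e^(−0.04)·[0.6782·0.0000 + 0.3218·26.5625] = 8.2134
Node ud (S = 78.75): V_ud = e^(−0.04)·[0.6782·26.5625 + 0.3218·77.7500] = 41.3487
Node dd (S = 37.8): V_dd = e^(−0.04)·[0.6782·77.7500 + 0.3218·102.3200] = 82.2987
Node u (S = 131.2): V_u = e^(−0.04)·[0.6782·8.2134 + 0.3218·41.3487] = 18.1371
Node d (S = 63): V_d = e^(−0.04)·[0.6782·41.3487 + 0.3218·82.2987] = 52.3895
Node 0 (S = 105): V_0 = e^(−0.04)·[0.6782·18.1371 + 0.3218·52.3895] = 28.0172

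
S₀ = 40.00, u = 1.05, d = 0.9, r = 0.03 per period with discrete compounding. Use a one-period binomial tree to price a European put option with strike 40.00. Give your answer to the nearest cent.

Risk-neutral probability p = (1 + 0.03 − 0.9)/(1.05 − 0.9) = 0.1300/0.1500 = 0.8667
Terminal stock prices: S_u = 42, S_d = 36
Terminal payoffs (K − S): max(-2, 0) = 0, max(4, 0) = 4
Node 0 (S = 40): V_0 = 1/1.03·[0.8667·0.0000 + 0.1333·4.0000] = 0.5178

0.52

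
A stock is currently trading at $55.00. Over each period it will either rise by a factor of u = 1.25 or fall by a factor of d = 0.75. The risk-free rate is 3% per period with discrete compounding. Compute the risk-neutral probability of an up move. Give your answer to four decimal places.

p = 0.5600

Risk-neutral probability p = (1 + 0.03 − 0.75)/(1.25 − 0.75) = 0.2800/0.5000 = 0.5600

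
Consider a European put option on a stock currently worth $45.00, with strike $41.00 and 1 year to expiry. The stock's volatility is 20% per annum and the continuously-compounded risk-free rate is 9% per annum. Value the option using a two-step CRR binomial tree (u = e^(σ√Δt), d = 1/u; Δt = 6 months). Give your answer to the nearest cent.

CRR parameters: u = e^(σ√Δt) = e^(0.2·√0.5) = 1.1519, d = 1/u = 0.8681
Per-period rate: rΔt = 0.09·0.5 = 0.045, so R = e^0.045 = 1.0460
Risk-neutral probability p = (e^0.045 − 0.8681)/(1.1519 − 0.8681) = 0.1779/0.2838 = 0.6269
Terminal stock prices: S_uu = 59.71, S_ud = 45, S_dd = 33.91
Terminal payoffs (K − S): max(-18.71, 0) = 0, max(-4, 0) = 0, max(7.086, 0) = 7.086
Node u (S = 51.84): V_u = e^(−0.045)·[0.6269·0.0000 + 0.3731·0.0000] = 0.0000
Node d (S = 39.07): V_d = e^(−0.045)·[0.6269·0.0000 + 0.3731·7.0863] = 2.5276
Node 0 (S = 45): V_0 = e^(−0.045)·[0.6269·0.0000 + 0.3731·2.5276] = 0.9016

$0.90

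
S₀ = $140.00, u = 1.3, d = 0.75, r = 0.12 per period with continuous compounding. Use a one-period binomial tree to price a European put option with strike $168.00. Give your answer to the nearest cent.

$17.53

Risk-neutral probability p = (e^0.12 − 0.75)/(1.3 − 0.75) = 0.3775/0.5500 = 0.6864
Terminal stock prices: S_u = 182, S_d = 105
Terminal payoffs (K − S): max(-14, 0) = 0, max(63, 0) = 63
Node 0 (S = 140): V_0 = e^(−0.12)·[0.6864·0.0000 + 0.3136·63.0000] = 17.5251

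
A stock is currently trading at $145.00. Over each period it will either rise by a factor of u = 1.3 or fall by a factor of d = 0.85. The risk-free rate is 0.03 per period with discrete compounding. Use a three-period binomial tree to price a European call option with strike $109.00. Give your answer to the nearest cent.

$49.19

Risk-neutral probability p = (1 + 0.03 − 0.85)/(1.3 − 0.85) = 0.1800/0.4500 = 0.4000
Terminal stock prices: S_uuu = 318.6, S_uud = 208.3, S_udd = 136.2, S_ddd = 89.05
Terminal payoffs (S − K): max(209.6, 0) = 209.6, max(99.29, 0) = 99.29, max(27.19, 0) = 27.19, max(-19.95, 0) = 0
Node uu (S = 245.1): V_uu = 1/1.03·[0.4000·209.5650 + 0.6000·99.2925] = 139.2248
Node ud (S = 160.2): V_ud = 1/1.03·[0.4000·99.2925 + 0.6000·27.1912] = 54.3998
Node dd (S = 104.8): V_dd = 1/1.03·[0.4000·27.1912 + 0.6000·0.0000] = 10.5597
Node u (S = 188.5): V_u = 1/1.03·[0.4000·139.2248 + 0.6000·54.3998] = 85.7570
Node d (S = 123.2): V_d = 1/1.03·[0.4000·54.3998 + 0.6000·10.5597] = 27.2774
Node 0 (S = 145): V_0 = 1/1.03·[0.4000·85.7570 + 0.6000·27.2774] = 49.1935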